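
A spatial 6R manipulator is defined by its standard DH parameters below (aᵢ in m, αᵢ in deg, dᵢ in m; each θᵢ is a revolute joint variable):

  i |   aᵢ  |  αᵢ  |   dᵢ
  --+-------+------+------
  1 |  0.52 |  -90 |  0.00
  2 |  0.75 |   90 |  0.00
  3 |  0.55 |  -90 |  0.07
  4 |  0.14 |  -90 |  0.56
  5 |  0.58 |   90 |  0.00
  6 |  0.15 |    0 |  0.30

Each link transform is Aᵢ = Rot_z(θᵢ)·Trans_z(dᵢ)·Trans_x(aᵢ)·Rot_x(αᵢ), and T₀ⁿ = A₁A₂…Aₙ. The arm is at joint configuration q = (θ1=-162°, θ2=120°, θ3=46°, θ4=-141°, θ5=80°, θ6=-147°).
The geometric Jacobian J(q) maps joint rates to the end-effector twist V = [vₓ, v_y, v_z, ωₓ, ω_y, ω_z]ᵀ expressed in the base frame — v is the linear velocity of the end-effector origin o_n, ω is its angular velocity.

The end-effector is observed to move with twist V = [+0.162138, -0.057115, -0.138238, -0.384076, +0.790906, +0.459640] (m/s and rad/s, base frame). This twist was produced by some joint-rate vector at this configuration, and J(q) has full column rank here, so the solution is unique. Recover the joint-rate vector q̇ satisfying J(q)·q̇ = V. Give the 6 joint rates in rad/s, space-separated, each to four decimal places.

0.5310 -0.5550 -0.7210 -0.3470 0.5270 0.7290

o_n = [-0.3762, -0.3174, -0.7714]
J₁: ẑ×o_n = [0.3174, -0.3762, 0.0000], ω = ẑ
J2: z=[0.3090, -0.9511, 0.0000] o=[-0.4945, -0.1607, 0.0000] → [0.7337, 0.2384, 0.0641, 0.3090, -0.9511, 0.0000]
J3: z=[-0.8236, -0.2676, -0.5000] o=[-0.1379, -0.0448, -0.6495] → [-0.1037, 0.0187, 0.1607, -0.8236, -0.2676, -0.5000]
J4: z=[-0.1274, -0.7718, 0.6230] o=[0.1084, -0.3808, -1.0154] → [-0.2278, -0.2708, -0.3821, -0.1274, -0.7718, 0.6230]
J5: z=[-0.2923, -0.5710, -0.7672] o=[-0.0957, -0.7738, -0.6451] → [0.4223, 0.1783, -0.2936, -0.2923, -0.5710, -0.7672]
J6: z=[-0.9555, 0.1416, 0.2587] o=[-0.1183, -0.3048, -0.9856] → [0.0336, 0.1379, 0.0486, -0.9555, 0.1416, 0.2587]
q̇ = J⁺·V = [0.5310, -0.5550, -0.7210, -0.3470, 0.5270, 0.7290]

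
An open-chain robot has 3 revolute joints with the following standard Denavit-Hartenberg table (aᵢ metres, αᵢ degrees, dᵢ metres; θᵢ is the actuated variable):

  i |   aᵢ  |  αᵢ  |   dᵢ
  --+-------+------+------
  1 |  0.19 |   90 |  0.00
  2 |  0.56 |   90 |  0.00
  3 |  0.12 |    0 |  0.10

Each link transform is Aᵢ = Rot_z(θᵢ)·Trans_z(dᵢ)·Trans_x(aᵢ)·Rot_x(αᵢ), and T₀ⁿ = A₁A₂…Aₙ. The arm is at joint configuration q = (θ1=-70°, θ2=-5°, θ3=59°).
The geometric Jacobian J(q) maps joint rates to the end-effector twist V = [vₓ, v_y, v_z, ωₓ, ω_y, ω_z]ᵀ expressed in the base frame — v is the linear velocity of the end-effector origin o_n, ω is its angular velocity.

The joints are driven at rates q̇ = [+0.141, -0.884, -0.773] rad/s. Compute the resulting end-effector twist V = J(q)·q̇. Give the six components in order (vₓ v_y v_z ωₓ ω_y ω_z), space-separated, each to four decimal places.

0.1365 0.0947 -0.5468 0.8537 0.2390 0.9111

o_n = [0.1772, -0.7876, -0.1538]
J₁: ẑ×o_n = [0.7876, 0.1772, -0.0000], ω = ẑ
J2: z=[-0.9397, -0.3420, 0.0000] o=[0.0650, -0.1785, 0.0000] → [0.0526, -0.1445, 0.6107, -0.9397, -0.3420, 0.0000]
J3: z=[-0.0298, 0.0819, -0.9962] o=[0.2558, -0.7028, -0.0488] → [-0.0931, 0.0752, 0.0090, -0.0298, 0.0819, -0.9962]
V = J·q̇ = [0.1365, 0.0947, -0.5468, 0.8537, 0.2390, 0.9111]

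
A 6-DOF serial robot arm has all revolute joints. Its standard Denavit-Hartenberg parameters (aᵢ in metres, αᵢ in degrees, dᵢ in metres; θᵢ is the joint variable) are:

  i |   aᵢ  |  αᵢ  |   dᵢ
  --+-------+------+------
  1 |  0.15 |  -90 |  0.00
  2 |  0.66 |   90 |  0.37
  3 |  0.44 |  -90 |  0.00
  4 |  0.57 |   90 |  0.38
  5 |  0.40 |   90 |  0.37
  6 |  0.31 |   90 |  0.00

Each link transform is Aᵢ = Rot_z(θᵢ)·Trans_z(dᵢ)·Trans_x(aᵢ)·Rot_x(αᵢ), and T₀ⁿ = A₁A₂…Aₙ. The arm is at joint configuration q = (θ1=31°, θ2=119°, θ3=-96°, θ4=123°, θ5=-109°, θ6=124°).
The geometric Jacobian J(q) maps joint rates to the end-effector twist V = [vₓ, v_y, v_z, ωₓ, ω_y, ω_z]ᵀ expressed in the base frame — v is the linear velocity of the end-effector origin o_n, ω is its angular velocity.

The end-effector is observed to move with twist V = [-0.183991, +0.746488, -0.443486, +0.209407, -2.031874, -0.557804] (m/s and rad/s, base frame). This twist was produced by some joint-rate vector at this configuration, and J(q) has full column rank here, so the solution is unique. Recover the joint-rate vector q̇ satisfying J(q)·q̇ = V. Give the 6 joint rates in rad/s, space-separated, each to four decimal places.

-0.3150 -0.9340 -0.9750 0.4700 0.5260 0.7830

o_n = [-0.5773, -0.7425, -0.2905]
J₁: ẑ×o_n = [0.7425, -0.5773, 0.0000], ω = ẑ
J2: z=[-0.5150, 0.8572, 0.0000] o=[0.1286, 0.0773, 0.0000] → [-0.2490, -0.1496, 1.0273, -0.5150, 0.8572, 0.0000]
J3: z=[0.7497, 0.4505, -0.4848] o=[-0.3363, 0.2296, -0.5772] → [-0.3421, -0.0981, -0.6202, 0.7497, 0.4505, -0.4848]
J4: z=[-0.3595, -0.3379, -0.8698] o=[-0.0918, -0.1340, -0.5370] → [-0.6126, 0.5110, 0.0546, -0.3595, -0.3379, -0.8698]
J5: z=[0.0577, -0.9384, 0.3407] o=[-0.7592, -0.2212, -0.6642] → [-0.1731, 0.0404, 0.1406, 0.0577, -0.9384, 0.3407]
J6: z=[0.7636, -0.1784, -0.6206] o=[-0.4807, -0.4500, -0.2556] → [-0.1753, 0.0866, -0.2406, 0.7636, -0.1784, -0.6206]
q̇ = J⁺·V = [-0.3150, -0.9340, -0.9750, 0.4700, 0.5260, 0.7830]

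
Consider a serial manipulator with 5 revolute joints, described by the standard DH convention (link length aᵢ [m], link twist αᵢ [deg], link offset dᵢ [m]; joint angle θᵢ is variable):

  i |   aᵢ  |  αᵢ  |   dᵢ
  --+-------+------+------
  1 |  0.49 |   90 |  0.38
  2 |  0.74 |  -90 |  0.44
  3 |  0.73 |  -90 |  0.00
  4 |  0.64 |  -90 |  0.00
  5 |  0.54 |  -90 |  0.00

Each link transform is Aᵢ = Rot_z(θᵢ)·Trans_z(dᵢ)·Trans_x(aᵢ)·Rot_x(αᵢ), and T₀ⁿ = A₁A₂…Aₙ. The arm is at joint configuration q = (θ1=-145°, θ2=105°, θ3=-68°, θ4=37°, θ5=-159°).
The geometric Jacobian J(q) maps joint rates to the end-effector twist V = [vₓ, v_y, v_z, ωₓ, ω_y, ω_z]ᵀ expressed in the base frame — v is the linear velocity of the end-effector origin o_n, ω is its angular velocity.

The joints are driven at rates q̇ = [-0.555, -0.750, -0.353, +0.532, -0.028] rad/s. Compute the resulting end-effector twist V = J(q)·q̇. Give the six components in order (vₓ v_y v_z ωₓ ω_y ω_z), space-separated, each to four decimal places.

o_n = [-0.8613, 0.7947, 1.5927]
J₁: ẑ×o_n = [-0.7947, -0.8613, 0.0000], ω = ẑ
J2: z=[-0.5736, 0.8192, 0.0000] o=[-0.4014, -0.2811, 0.3800] → [0.9934, 0.6956, -0.2403, -0.5736, 0.8192, 0.0000]
J3: z=[0.7912, 0.5540, -0.2588] o=[-0.4969, 0.1892, 1.0948] → [0.4325, -0.2996, 0.6809, 0.7912, 0.5540, -0.2588]
J4: z=[0.4114, -0.1692, 0.8956] o=[-0.8271, 0.7843, 1.3589] → [-0.0489, -0.1268, -0.0015, 0.4114, -0.1692, 0.8956]
J5: z=[-0.3597, -0.9330, -0.0111] o=[-1.3631, 0.9875, 1.6436] → [0.0454, -0.0239, 0.5376, -0.3597, -0.9330, -0.0111]
V = J·q̇ = [-0.4839, -0.0047, -0.0760, 0.3798, -0.8738, 0.0131]

-0.4839 -0.0047 -0.0760 0.3798 -0.8738 0.0131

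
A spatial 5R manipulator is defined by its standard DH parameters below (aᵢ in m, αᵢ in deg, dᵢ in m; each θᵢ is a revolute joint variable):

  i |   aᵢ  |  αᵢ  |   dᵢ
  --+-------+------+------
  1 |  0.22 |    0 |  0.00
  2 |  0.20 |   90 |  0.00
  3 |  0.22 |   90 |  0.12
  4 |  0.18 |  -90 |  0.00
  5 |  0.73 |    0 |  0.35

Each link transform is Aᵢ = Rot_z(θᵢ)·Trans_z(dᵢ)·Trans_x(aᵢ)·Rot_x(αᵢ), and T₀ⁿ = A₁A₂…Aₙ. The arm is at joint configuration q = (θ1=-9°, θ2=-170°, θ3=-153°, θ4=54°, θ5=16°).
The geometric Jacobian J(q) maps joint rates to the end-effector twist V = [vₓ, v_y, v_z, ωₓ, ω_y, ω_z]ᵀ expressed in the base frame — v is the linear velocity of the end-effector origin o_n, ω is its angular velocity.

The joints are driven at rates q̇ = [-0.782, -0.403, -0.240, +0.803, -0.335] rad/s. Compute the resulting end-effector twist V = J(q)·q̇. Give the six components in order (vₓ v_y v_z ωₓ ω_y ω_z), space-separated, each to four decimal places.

0.7794 -0.0478 0.6019 0.6136 -0.4263 -0.5926

o_n = [0.3133, 1.0065, -0.3859]
J₁: ẑ×o_n = [-1.0065, 0.3133, 0.0000], ω = ẑ
J2: z=[0.0000, 0.0000, 1.0000] o=[0.2173, -0.0344, 0.0000] → [-1.0409, 0.0960, 0.0000, 0.0000, 0.0000, 1.0000]
J3: z=[-0.0175, 0.9998, 0.0000] o=[0.0173, -0.0379, 0.0000] → [-0.3858, -0.0067, -0.3142, -0.0175, 0.9998, 0.0000]
J4: z=[0.4539, 0.0079, 0.8910] o=[0.2112, 0.0855, -0.0999] → [-0.8229, 0.2208, 0.4172, 0.4539, 0.0079, 0.8910]
J5: z=[-0.7310, 0.5751, 0.3673] o=[0.3029, 0.2327, -0.1479] → [-0.4210, -0.1702, -0.5715, -0.7310, 0.5751, 0.3673]
V = J·q̇ = [0.7794, -0.0478, 0.6019, 0.6136, -0.4263, -0.5926]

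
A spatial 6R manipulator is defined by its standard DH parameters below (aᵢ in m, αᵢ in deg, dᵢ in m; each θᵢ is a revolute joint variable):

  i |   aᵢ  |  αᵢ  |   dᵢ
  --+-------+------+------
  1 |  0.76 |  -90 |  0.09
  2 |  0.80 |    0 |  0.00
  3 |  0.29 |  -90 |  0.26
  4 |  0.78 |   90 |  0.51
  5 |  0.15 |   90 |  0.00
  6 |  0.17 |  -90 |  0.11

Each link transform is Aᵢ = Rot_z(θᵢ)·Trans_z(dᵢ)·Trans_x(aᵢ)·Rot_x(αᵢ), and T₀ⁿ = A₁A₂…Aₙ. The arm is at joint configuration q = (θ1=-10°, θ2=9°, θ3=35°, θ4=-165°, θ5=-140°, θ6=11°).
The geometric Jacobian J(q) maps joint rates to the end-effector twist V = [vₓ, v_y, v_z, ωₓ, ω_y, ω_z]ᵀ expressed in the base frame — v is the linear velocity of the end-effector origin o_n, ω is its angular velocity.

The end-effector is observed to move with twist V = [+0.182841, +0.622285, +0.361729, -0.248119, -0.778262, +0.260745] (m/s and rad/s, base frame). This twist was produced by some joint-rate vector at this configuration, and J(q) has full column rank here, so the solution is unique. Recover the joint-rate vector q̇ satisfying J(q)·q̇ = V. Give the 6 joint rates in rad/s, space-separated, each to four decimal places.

o_n = [1.2003, 0.1432, -0.1987]
J₁: ẑ×o_n = [-0.1432, 1.2003, 0.0000], ω = ẑ
J2: z=[0.1736, 0.9848, 0.0000] o=[0.7485, -0.1320, 0.0900] → [-0.2843, 0.0501, -0.3972, 0.1736, 0.9848, 0.0000]
J3: z=[0.1736, 0.9848, 0.0000] o=[1.5266, -0.2692, -0.0351] → [-0.1610, 0.0284, 0.3929, 0.1736, 0.9848, 0.0000]
J4: z=[-0.6841, 0.1206, -0.7193] o=[1.7772, -0.0494, -0.2366] → [0.1431, 0.4409, -0.0621, -0.6841, 0.1206, -0.7193]
J5: z=[-0.3511, -0.9189, 0.1798] o=[0.9296, 0.3051, -0.0801] → [0.1381, 0.0070, 0.3056, -0.3511, -0.9189, 0.1798]
J6: z=[-0.1131, -0.1490, -0.9823] o=[1.0690, 0.2503, -0.0878] → [-0.0887, -0.1415, 0.0317, -0.1131, -0.1490, -0.9823]
q̇ = J⁺·V = [0.5100, -0.9280, 0.0610, 0.1640, -0.0800, 0.1190]

0.5100 -0.9280 0.0610 0.1640 -0.0800 0.1190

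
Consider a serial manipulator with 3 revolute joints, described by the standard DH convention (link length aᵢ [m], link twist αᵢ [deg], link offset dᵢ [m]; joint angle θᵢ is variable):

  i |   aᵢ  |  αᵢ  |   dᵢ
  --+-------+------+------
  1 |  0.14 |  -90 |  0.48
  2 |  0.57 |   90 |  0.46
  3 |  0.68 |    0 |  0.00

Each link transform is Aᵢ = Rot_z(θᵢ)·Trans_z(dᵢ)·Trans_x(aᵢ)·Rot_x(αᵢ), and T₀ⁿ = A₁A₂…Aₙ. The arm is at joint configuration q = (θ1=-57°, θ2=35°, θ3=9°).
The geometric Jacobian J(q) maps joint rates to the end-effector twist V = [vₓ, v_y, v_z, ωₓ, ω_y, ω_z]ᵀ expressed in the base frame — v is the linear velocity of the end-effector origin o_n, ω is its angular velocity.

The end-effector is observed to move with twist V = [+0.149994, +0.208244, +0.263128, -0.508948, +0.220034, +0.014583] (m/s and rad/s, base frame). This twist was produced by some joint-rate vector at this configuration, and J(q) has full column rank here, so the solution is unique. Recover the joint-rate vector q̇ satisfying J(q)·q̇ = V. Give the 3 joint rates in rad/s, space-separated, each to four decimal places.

0.6740 -0.3070 -0.8050

o_n = [1.1052, -0.6619, -0.2322]
J₁: ẑ×o_n = [0.6619, 1.1052, -0.0000], ω = ẑ
J2: z=[0.8387, 0.5446, 0.0000] o=[0.0762, -0.1174, 0.4800] → [-0.3879, 0.5973, -1.0171, 0.8387, 0.5446, 0.0000]
J3: z=[0.3124, -0.4810, 0.8192] o=[0.7163, -0.2585, 0.1531] → [0.5158, 0.4389, 0.0610, 0.3124, -0.4810, 0.8192]
q̇ = J⁺·V = [0.6740, -0.3070, -0.8050]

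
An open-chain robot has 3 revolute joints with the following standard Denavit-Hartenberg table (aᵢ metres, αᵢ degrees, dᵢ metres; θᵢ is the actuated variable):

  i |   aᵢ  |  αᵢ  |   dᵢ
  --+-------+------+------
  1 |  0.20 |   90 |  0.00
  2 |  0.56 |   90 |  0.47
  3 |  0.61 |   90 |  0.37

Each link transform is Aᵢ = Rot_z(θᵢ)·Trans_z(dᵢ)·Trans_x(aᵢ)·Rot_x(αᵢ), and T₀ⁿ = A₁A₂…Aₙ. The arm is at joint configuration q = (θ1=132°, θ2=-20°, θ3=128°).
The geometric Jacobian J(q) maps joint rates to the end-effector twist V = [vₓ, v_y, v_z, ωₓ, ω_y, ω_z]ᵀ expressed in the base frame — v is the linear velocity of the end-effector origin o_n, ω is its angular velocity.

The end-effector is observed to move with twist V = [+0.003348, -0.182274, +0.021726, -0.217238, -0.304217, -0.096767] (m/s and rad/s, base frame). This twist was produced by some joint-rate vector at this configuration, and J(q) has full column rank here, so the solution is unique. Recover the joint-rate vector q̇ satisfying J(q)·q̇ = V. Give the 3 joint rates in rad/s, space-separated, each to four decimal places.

o_n = [0.5414, 0.8195, -0.4108]
J₁: ẑ×o_n = [-0.8195, 0.5414, 0.0000], ω = ẑ
J2: z=[0.7431, 0.6691, 0.0000] o=[-0.1338, 0.1486, 0.0000] → [-0.2749, 0.3053, 0.0468, 0.7431, 0.6691, 0.0000]
J3: z=[0.2289, -0.2542, -0.9397] o=[-0.1367, 0.8542, -0.1915] → [0.0232, -0.5870, 0.1644, 0.2289, -0.2542, -0.9397]
q̇ = J⁺·V = [0.1250, -0.3650, 0.2360]

0.1250 -0.3650 0.2360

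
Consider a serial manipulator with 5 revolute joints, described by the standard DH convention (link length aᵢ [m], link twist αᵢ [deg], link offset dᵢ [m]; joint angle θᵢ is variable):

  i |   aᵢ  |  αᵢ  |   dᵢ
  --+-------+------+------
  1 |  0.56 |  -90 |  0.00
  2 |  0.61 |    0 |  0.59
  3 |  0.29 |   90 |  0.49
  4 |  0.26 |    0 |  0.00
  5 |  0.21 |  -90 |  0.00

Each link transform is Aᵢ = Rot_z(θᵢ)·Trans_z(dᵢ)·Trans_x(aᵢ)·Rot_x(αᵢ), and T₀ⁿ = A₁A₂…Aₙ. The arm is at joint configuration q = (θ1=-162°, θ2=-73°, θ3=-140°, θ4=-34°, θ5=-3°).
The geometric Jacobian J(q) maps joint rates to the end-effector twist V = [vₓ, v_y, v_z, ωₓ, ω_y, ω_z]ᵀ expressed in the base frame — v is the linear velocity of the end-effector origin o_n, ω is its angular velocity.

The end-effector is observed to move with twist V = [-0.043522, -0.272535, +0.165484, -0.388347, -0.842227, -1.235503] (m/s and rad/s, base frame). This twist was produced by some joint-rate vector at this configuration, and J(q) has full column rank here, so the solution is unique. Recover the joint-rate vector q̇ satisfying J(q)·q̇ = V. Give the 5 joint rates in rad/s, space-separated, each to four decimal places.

o_n = [0.0846, -0.8223, 0.2167]
J₁: ẑ×o_n = [0.8223, 0.0846, -0.0000], ω = ẑ
J2: z=[0.3090, -0.9511, 0.0000] o=[-0.5326, -0.1730, 0.0000] → [-0.2061, -0.0670, 0.3863, 0.3090, -0.9511, 0.0000]
J3: z=[0.3090, -0.9511, 0.0000] o=[-0.5199, -0.7893, 0.5833] → [0.3487, 0.1133, 0.5646, 0.3090, -0.9511, 0.0000]
J4: z=[-0.5180, -0.1683, -0.8387] o=[-0.1372, -1.1801, 0.4254] → [0.3352, -0.2941, -0.1480, -0.5180, -0.1683, -0.8387]
J5: z=[-0.5180, -0.1683, -0.8387] o=[-0.0102, -0.9860, 0.3080] → [0.1526, -0.1268, -0.0688, -0.5180, -0.1683, -0.8387]
q̇ = J⁺·V = [-0.2660, 0.5800, 0.1010, 0.4550, 0.7010]

-0.2660 0.5800 0.1010 0.4550 0.7010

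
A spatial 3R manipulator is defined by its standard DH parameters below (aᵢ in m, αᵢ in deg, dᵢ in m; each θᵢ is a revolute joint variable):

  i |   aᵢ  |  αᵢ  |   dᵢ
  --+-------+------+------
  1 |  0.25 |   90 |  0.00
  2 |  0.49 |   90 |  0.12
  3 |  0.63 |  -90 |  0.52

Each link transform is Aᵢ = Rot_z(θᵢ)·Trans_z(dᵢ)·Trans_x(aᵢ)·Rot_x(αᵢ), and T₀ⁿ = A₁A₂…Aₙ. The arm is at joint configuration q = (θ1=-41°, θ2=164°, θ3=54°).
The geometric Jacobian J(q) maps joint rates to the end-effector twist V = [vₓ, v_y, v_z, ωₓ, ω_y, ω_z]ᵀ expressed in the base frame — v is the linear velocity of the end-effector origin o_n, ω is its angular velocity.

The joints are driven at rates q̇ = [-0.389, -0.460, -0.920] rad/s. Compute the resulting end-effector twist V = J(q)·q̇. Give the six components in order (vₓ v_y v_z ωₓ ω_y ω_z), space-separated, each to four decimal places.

o_n = [-0.7404, -0.1907, 0.7370]
J₁: ẑ×o_n = [0.1907, -0.7404, 0.0000], ω = ẑ
J2: z=[-0.6561, -0.7547, 0.0000] o=[0.1887, -0.1640, 0.0000] → [-0.5562, 0.4835, -0.6836, -0.6561, -0.7547, 0.0000]
J3: z=[0.2080, -0.1808, 0.9613] o=[-0.2455, 0.0544, 0.1351] → [0.1268, -0.6009, -0.1405, 0.2080, -0.1808, 0.9613]
V = J·q̇ = [0.0650, 0.6184, 0.4437, 0.1104, 0.5135, -1.2734]

0.0650 0.6184 0.4437 0.1104 0.5135 -1.2734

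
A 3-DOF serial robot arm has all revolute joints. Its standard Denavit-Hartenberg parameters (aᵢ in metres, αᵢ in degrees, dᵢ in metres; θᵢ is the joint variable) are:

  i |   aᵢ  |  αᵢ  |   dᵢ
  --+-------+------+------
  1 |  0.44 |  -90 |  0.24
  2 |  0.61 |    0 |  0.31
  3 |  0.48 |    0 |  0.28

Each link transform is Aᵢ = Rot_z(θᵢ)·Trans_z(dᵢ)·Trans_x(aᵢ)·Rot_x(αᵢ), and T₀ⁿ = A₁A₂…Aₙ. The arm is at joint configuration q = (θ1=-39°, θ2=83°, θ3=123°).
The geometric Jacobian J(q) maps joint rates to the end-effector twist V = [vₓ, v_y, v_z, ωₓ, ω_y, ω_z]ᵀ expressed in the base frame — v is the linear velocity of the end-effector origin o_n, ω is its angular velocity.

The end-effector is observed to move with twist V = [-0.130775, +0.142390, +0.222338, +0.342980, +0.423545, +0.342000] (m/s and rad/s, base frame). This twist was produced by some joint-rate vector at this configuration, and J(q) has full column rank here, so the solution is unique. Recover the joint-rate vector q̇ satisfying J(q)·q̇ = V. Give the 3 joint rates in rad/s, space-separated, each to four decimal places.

o_n = [0.4357, 0.4063, -0.1550]
J₁: ẑ×o_n = [-0.4063, 0.4357, 0.0000], ω = ẑ
J2: z=[0.6293, 0.7771, 0.0000] o=[0.3419, -0.2769, 0.2400] → [-0.3070, 0.2486, 0.3571, 0.6293, 0.7771, 0.0000]
J3: z=[0.6293, 0.7771, 0.0000] o=[0.5948, -0.0828, -0.3655] → [0.1635, -0.1324, 0.4314, 0.6293, 0.7771, 0.0000]
q̇ = J⁺·V = [0.3420, 0.1720, 0.3730]

0.3420 0.1720 0.3730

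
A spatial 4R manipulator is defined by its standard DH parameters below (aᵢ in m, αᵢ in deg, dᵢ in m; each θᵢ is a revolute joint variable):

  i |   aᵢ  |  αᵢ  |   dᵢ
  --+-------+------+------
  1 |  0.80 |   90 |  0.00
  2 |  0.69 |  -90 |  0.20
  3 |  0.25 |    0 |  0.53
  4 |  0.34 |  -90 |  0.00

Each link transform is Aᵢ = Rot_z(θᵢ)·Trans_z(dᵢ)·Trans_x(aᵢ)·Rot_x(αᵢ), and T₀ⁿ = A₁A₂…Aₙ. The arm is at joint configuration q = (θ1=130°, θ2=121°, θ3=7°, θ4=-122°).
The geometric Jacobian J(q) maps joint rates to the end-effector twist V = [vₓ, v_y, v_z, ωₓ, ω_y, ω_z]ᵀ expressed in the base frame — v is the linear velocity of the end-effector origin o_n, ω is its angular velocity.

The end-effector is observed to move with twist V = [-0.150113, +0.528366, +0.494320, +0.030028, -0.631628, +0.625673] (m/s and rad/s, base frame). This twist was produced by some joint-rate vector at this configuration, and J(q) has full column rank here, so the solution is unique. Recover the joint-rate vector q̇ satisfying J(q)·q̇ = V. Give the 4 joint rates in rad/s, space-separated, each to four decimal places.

o_n = [0.4067, 0.2584, 0.4080]
J₁: ẑ×o_n = [-0.2584, 0.4067, 0.0000], ω = ẑ
J2: z=[0.7660, 0.6428, 0.0000] o=[-0.5142, 0.6128, 0.0000] → [0.2623, -0.3125, -0.8635, 0.7660, 0.6428, 0.0000]
J3: z=[0.5510, -0.6566, -0.5150] o=[-0.1326, 0.4692, 0.5914] → [0.0119, -0.1767, 0.2380, 0.5510, -0.6566, -0.5150]
J4: z=[0.5510, -0.6566, -0.5150] o=[0.2182, 0.0037, 0.5312] → [0.2121, -0.0292, 0.2641, 0.5510, -0.6566, -0.5150]
q̇ = J⁺·V = [0.9280, -0.3830, -0.3280, 0.9150]

0.9280 -0.3830 -0.3280 0.9150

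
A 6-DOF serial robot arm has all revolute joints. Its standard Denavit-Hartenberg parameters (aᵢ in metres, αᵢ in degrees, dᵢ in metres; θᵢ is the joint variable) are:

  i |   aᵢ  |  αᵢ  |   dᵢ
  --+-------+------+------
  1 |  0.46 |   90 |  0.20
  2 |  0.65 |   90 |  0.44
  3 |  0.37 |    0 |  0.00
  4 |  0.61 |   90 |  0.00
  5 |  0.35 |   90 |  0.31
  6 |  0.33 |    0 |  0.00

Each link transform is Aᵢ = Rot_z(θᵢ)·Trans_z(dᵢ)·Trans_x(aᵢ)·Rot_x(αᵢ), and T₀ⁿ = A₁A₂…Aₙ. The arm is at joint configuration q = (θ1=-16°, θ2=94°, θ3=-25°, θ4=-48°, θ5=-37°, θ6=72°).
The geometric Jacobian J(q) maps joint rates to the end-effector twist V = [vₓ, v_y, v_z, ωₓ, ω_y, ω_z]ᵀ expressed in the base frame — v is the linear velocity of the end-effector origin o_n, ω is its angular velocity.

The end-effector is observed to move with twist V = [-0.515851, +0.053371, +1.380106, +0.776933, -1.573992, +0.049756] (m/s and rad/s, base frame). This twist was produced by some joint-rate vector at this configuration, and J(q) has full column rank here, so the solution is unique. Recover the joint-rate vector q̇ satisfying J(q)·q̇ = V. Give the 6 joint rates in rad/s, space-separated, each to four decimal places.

o_n = [0.3643, 0.7562, 0.8520]
J₁: ẑ×o_n = [-0.7562, 0.3643, 0.0000], ω = ẑ
J2: z=[-0.2756, -0.9613, 0.0000] o=[0.4422, -0.1268, 0.2000] → [-0.6268, 0.1797, -0.3183, -0.2756, -0.9613, 0.0000]
J3: z=[0.9589, -0.2750, 0.0698] o=[0.2773, -0.5373, 0.8484] → [-0.0912, 0.0026, 1.2642, 0.9589, -0.2750, 0.0698]
J4: z=[0.9589, -0.2750, 0.0698] o=[0.2979, -0.3805, 1.1829] → [0.0117, 0.3220, 1.1082, 0.9589, -0.2750, 0.0698]
J5: z=[0.1447, 0.2627, -0.9540] o=[0.4468, 0.1837, 1.3608] → [0.4125, 0.1523, 0.1045, 0.1447, 0.2627, -0.9540]
J6: z=[-0.9127, -0.3370, -0.2312] o=[0.3578, 0.5816, 1.1319] → [0.1347, -0.2570, -0.1572, -0.9127, -0.3370, -0.2312]
q̇ = J⁺·V = [-0.4070, 0.9670, 0.9160, 0.5700, -0.4540, 0.3460]

-0.4070 0.9670 0.9160 0.5700 -0.4540 0.3460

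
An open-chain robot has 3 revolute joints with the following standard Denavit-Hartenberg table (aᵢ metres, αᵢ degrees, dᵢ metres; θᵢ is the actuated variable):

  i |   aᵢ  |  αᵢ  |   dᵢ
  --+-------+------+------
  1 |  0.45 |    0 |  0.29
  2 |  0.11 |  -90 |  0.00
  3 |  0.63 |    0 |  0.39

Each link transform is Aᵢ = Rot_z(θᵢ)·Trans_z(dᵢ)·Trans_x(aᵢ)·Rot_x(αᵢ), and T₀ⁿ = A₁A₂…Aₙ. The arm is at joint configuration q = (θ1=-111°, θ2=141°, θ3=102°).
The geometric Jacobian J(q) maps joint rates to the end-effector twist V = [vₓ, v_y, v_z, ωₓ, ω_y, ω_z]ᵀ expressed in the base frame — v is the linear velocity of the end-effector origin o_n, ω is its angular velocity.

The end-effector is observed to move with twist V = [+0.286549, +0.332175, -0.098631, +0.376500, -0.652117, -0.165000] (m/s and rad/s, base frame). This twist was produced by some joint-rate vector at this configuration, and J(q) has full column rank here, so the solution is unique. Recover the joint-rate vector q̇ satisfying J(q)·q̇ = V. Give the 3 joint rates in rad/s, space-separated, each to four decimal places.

o_n = [-0.3744, -0.0929, -0.3262]
J₁: ẑ×o_n = [0.0929, -0.3744, 0.0000], ω = ẑ
J2: z=[0.0000, 0.0000, 1.0000] o=[-0.1613, -0.4201, 0.2900] → [-0.3273, -0.2132, 0.0000, 0.0000, 0.0000, 1.0000]
J3: z=[-0.5000, 0.8660, 0.0000] o=[-0.0660, -0.3651, 0.2900] → [-0.5337, -0.3081, 0.1310, -0.5000, 0.8660, 0.0000]
q̇ = J⁺·V = [-0.4030, 0.2380, -0.7530]

-0.4030 0.2380 -0.7530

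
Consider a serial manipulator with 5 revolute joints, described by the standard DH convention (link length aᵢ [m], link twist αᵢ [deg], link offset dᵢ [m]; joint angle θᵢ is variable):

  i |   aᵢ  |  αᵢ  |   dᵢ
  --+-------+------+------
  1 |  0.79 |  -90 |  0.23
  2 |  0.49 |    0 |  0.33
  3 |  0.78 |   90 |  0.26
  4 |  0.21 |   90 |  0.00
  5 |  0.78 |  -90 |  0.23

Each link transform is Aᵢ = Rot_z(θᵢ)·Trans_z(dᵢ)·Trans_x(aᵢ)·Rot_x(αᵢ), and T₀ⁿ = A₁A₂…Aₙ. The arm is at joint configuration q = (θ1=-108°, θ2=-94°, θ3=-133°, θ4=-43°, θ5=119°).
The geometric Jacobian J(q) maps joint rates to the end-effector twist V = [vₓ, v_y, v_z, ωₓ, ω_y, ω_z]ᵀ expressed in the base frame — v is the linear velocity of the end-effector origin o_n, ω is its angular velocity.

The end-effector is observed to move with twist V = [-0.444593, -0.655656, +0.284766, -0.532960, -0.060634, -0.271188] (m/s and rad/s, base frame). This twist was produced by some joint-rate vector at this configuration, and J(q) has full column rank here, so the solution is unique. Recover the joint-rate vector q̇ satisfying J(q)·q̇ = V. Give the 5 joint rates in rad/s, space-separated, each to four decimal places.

o_n = [0.2279, -1.0347, -0.1123]
J₁: ẑ×o_n = [1.0347, 0.2279, -0.0000], ω = ẑ
J2: z=[0.9511, -0.3090, 0.0000] o=[-0.2441, -0.7513, 0.2300] → [0.1058, 0.3255, -0.1236, 0.9511, -0.3090, 0.0000]
J3: z=[0.9511, -0.3090, 0.0000] o=[0.0803, -0.8208, 0.7188] → [0.2568, 0.7904, -0.1578, 0.9511, -0.3090, 0.0000]
J4: z=[-0.2260, -0.6956, -0.6820] o=[0.4919, -0.3952, 0.1484] → [-0.2549, 0.1212, -0.0392, -0.2260, -0.6956, -0.6820]
J5: z=[-0.8393, -0.2164, 0.4988] o=[0.3881, -0.2513, 0.0360] → [0.4228, -0.2044, 0.6228, -0.8393, -0.2164, 0.4988]
q̇ = J⁺·V = [-0.4070, 0.6950, -0.9140, 0.0700, 0.3680]

-0.4070 0.6950 -0.9140 0.0700 0.3680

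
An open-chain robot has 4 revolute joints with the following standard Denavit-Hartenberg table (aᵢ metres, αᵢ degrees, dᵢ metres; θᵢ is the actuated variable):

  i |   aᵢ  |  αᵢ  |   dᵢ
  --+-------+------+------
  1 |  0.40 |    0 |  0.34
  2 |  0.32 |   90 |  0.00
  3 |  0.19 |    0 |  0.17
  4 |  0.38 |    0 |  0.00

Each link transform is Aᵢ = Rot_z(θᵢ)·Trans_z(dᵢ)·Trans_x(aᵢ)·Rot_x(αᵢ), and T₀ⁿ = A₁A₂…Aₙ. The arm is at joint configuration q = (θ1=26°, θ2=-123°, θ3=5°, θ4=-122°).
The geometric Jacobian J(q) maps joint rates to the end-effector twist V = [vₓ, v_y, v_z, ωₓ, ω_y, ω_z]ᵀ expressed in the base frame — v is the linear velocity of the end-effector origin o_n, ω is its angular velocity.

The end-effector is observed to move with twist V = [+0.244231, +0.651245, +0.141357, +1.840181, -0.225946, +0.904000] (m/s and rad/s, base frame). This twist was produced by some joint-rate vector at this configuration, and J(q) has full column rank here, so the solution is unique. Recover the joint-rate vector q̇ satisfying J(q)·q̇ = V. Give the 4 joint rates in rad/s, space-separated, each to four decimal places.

o_n = [0.1497, -0.1382, 0.0180]
J₁: ẑ×o_n = [0.1382, 0.1497, -0.0000], ω = ẑ
J2: z=[0.0000, 0.0000, 1.0000] o=[0.3595, 0.1753, 0.3400] → [0.3135, -0.2098, 0.0000, 0.0000, 0.0000, 1.0000]
J3: z=[-0.9925, 0.1219, 0.0000] o=[0.3205, -0.1423, 0.3400] → [-0.0392, -0.3196, 0.0168, -0.9925, 0.1219, 0.0000]
J4: z=[-0.9925, 0.1219, 0.0000] o=[0.1287, -0.3094, 0.3566] → [-0.0413, -0.3361, -0.1725, -0.9925, 0.1219, 0.0000]
q̇ = J⁺·V = [0.6490, 0.2550, -0.9430, -0.9110]

0.6490 0.2550 -0.9430 -0.9110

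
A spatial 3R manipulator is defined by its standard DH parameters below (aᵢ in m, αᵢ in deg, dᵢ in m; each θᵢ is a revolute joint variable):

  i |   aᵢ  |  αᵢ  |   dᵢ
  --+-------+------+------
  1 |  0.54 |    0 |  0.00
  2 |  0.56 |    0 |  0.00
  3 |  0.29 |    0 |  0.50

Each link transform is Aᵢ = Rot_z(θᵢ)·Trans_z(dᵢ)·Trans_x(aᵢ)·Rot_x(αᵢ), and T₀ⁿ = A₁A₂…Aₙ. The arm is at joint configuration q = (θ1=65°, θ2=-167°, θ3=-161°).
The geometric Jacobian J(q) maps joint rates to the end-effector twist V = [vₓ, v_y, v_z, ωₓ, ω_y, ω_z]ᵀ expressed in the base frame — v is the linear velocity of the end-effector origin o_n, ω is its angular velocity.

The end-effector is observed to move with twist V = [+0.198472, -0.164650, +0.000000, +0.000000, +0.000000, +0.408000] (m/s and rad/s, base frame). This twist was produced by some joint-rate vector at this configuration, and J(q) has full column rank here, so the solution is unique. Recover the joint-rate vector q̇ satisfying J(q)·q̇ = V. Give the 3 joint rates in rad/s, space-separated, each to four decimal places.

-0.6690 0.6480 0.4290

o_n = [0.0764, 0.2295, 0.5000]
J₁: ẑ×o_n = [-0.2295, 0.0764, 0.0000], ω = ẑ
J2: z=[0.0000, 0.0000, 1.0000] o=[0.2282, 0.4894, 0.0000] → [0.2599, -0.1518, 0.0000, 0.0000, 0.0000, 1.0000]
J3: z=[0.0000, 0.0000, 1.0000] o=[0.1118, -0.0584, 0.0000] → [-0.2878, -0.0353, 0.0000, 0.0000, 0.0000, 1.0000]
q̇ = J⁺·V = [-0.6690, 0.6480, 0.4290]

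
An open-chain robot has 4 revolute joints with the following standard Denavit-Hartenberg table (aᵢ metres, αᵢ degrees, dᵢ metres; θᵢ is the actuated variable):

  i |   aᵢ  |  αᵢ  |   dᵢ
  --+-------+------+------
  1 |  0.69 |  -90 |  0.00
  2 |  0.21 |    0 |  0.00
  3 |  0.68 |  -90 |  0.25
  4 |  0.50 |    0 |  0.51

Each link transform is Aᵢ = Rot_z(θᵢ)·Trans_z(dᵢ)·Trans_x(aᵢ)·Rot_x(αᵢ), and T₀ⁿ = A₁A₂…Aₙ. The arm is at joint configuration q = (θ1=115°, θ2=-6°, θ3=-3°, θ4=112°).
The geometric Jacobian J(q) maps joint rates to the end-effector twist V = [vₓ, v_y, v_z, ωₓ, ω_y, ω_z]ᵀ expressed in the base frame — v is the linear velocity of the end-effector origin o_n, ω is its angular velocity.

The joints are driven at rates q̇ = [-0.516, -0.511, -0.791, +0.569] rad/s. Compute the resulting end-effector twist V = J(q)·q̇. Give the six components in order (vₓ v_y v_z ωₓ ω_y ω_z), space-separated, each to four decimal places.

o_n = [-0.4257, 1.4182, -0.4047]
J₁: ẑ×o_n = [-1.4182, -0.4257, 0.0000], ω = ẑ
J2: z=[-0.9063, -0.4226, 0.0000] o=[-0.2916, 0.6254, 0.0000] → [0.1710, -0.3668, -0.7753, -0.9063, -0.4226, 0.0000]
J3: z=[-0.9063, -0.4226, 0.0000] o=[-0.3799, 0.8146, 0.0220] → [0.1803, -0.3867, -0.5664, -0.9063, -0.4226, 0.0000]
J4: z=[-0.0661, 0.1418, -0.9877] o=[-0.8903, 1.3177, 0.1283] → [0.0238, -0.4941, -0.0725, -0.0661, 0.1418, -0.9877]
V = J·q̇ = [0.5153, 0.4318, 0.8029, 1.1424, 0.6309, -1.0780]

0.5153 0.4318 0.8029 1.1424 0.6309 -1.0780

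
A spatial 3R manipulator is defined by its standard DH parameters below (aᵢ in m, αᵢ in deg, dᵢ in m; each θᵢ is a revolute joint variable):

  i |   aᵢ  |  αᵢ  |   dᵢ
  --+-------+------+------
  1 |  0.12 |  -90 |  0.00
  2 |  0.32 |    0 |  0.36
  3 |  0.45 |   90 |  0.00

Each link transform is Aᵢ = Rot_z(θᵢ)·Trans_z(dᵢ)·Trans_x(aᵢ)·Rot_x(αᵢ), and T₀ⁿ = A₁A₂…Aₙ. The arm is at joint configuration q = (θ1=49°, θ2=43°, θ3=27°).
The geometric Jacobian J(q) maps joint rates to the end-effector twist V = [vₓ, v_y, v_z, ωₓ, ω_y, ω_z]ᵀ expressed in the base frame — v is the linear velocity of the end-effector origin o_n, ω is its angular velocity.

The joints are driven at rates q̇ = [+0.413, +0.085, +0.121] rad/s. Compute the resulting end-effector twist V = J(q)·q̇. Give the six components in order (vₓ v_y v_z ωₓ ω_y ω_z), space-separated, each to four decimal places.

o_n = [0.0615, 0.6195, -0.6411]
J₁: ẑ×o_n = [-0.6195, 0.0615, 0.0000], ω = ẑ
J2: z=[-0.7547, 0.6561, 0.0000] o=[0.0787, 0.0906, 0.0000] → [-0.4206, -0.4838, -0.3879, -0.7547, 0.6561, 0.0000]
J3: z=[-0.7547, 0.6561, 0.0000] o=[-0.0394, 0.5034, -0.2182] → [-0.2774, -0.3191, -0.1539, -0.7547, 0.6561, 0.0000]
V = J·q̇ = [-0.3252, -0.0543, -0.0516, -0.1555, 0.1351, 0.4130]

-0.3252 -0.0543 -0.0516 -0.1555 0.1351 0.4130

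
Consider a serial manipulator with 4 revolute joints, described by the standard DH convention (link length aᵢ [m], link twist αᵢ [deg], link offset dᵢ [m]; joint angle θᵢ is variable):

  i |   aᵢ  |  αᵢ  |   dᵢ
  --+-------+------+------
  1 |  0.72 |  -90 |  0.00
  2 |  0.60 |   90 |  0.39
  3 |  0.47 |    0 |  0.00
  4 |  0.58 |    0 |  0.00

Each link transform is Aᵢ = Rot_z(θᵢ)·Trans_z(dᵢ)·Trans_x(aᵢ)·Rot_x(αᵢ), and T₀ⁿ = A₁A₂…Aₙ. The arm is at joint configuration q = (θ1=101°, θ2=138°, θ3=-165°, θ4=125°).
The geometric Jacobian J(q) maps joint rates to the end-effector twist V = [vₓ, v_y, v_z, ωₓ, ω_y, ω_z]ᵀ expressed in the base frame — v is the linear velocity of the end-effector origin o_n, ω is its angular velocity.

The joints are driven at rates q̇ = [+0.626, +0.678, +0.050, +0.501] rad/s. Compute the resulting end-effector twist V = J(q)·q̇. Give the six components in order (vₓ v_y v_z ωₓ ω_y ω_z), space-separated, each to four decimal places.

o_n = [0.0489, 0.2961, -0.3950]
J₁: ẑ×o_n = [-0.2961, 0.0489, 0.0000], ω = ẑ
J2: z=[-0.9816, -0.1908, 0.0000] o=[-0.1374, 0.7068, 0.0000] → [0.0754, -0.3877, 0.4387, -0.9816, -0.1908, 0.0000]
J3: z=[-0.1277, 0.6568, -0.7431] o=[-0.4351, 0.1947, -0.4015] → [0.0796, -0.3589, -0.3309, -0.1277, 0.6568, -0.7431]
J4: z=[-0.1277, 0.6568, -0.7431] o=[-0.3801, 0.5491, -0.0977] → [-0.3833, -0.3567, -0.2495, -0.1277, 0.6568, -0.7431]
V = J·q̇ = [-0.3223, -0.4290, 0.1559, -0.7359, 0.2325, 0.2165]

-0.3223 -0.4290 0.1559 -0.7359 0.2325 0.2165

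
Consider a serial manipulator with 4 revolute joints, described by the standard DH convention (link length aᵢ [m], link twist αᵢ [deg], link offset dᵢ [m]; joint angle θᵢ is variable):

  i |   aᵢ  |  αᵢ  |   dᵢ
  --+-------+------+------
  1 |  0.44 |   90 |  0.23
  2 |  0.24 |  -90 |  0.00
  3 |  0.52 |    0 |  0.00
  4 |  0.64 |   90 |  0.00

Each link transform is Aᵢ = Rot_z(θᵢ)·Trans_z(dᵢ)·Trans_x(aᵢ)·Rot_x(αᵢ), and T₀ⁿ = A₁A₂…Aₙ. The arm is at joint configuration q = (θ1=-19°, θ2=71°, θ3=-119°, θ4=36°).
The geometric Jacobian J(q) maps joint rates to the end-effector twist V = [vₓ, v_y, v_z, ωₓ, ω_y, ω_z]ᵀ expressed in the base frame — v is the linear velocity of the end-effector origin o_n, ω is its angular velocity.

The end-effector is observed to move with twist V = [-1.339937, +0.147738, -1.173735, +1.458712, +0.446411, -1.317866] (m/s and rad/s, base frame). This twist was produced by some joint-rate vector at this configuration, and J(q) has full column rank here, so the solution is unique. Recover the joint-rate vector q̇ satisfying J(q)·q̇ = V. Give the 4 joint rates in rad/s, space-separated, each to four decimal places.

o_n = [0.0814, -1.1809, 0.2923]
J₁: ẑ×o_n = [1.1809, 0.0814, -0.0000], ω = ẑ
J2: z=[-0.3256, -0.9455, 0.0000] o=[0.4160, -0.1432, 0.2300] → [-0.0589, 0.0203, 0.0215, -0.3256, -0.9455, 0.0000]
J3: z=[-0.8940, 0.3078, 0.3256] o=[0.4899, -0.1687, 0.4569] → [0.2789, -0.2802, 1.0306, -0.8940, 0.3078, 0.3256]
J4: z=[-0.8940, 0.3078, 0.3256] o=[0.2642, -0.5720, 0.2186] → [0.2209, 0.0064, 0.6006, -0.8940, 0.3078, 0.3256]
q̇ = J⁺·V = [-0.8930, -0.8970, -0.8620, -0.4430]

-0.8930 -0.8970 -0.8620 -0.4430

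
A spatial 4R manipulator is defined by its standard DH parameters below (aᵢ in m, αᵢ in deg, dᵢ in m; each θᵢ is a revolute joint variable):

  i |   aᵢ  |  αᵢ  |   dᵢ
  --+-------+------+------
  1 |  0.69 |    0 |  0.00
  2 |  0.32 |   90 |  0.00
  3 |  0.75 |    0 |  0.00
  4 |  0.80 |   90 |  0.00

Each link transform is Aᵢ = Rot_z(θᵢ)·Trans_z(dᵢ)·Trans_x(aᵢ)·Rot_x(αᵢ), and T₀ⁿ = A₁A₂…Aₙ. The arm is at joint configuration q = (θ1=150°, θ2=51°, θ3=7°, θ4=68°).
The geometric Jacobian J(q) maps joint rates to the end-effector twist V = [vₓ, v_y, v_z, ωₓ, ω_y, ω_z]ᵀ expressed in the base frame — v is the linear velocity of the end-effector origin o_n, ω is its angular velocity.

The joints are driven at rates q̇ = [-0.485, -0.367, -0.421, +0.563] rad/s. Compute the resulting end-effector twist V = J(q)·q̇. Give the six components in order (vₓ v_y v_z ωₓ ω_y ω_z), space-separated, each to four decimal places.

o_n = [-1.7846, -0.1107, 0.8641]
J₁: ẑ×o_n = [0.1107, -1.7846, 0.0000], ω = ẑ
J2: z=[0.0000, 0.0000, 1.0000] o=[-0.5976, 0.3450, 0.0000] → [0.4557, -1.1870, 0.0000, 0.0000, 0.0000, 1.0000]
J3: z=[-0.3584, 0.9336, 0.0000] o=[-0.8963, 0.2303, 0.0000] → [0.8067, 0.3097, 0.9515, -0.3584, 0.9336, 0.0000]
J4: z=[-0.3584, 0.9336, 0.0000] o=[-1.5913, -0.0365, 0.0914] → [0.7214, 0.2769, 0.2071, -0.3584, 0.9336, 0.0000]
V = J·q̇ = [-0.1544, 1.3267, -0.2840, -0.0509, 0.1326, -0.8520]

-0.1544 1.3267 -0.2840 -0.0509 0.1326 -0.8520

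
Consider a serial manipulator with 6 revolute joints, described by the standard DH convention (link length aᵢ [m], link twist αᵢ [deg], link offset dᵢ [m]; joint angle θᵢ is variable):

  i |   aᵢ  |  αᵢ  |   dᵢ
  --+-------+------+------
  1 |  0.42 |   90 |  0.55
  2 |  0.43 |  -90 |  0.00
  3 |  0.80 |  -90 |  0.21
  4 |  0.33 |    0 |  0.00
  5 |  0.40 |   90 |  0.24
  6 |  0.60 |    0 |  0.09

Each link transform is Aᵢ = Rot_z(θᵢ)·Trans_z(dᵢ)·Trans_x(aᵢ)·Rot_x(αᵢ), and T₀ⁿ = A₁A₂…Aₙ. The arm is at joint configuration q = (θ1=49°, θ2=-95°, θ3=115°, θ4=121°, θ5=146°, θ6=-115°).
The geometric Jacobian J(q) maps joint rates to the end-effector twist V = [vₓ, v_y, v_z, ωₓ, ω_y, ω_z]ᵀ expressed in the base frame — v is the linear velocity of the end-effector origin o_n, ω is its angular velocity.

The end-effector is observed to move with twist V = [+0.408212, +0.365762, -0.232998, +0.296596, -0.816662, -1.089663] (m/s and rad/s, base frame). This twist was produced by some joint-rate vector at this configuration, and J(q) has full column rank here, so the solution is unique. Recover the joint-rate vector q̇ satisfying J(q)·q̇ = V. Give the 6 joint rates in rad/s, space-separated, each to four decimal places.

o_n = [-0.1682, 0.7378, 0.0656]
J₁: ẑ×o_n = [-0.7378, -0.1682, 0.0000], ω = ẑ
J2: z=[0.7547, -0.6561, 0.0000] o=[0.2755, 0.3170, 0.5500] → [0.3178, 0.3656, 0.0265, 0.7547, -0.6561, 0.0000]
J3: z=[0.6536, 0.7518, -0.0872] o=[0.2510, 0.2887, 0.1216] → [-0.0030, 0.0732, 0.6087, 0.6536, 0.7518, -0.0872]
J4: z=[0.3708, -0.2176, 0.9029] o=[-0.1397, 0.9445, 0.4401] → [0.2681, 0.1131, -0.0828, 0.3708, -0.2176, 0.9029]
J5: z=[0.3708, -0.2176, 0.9029] o=[-0.2124, 0.6260, 0.3932] → [-0.0296, 0.1614, 0.0511, 0.3708, -0.2176, 0.9029]
J6: z=[0.6247, -0.6609, -0.4159] o=[0.1515, 0.8611, 0.5663] → [0.2797, 0.4458, -0.2882, 0.6247, -0.6609, -0.4159]
q̇ = J⁺·V = [-0.3060, 0.7860, -0.3350, -0.6070, -0.1450, 0.3220]

-0.3060 0.7860 -0.3350 -0.6070 -0.1450 0.3220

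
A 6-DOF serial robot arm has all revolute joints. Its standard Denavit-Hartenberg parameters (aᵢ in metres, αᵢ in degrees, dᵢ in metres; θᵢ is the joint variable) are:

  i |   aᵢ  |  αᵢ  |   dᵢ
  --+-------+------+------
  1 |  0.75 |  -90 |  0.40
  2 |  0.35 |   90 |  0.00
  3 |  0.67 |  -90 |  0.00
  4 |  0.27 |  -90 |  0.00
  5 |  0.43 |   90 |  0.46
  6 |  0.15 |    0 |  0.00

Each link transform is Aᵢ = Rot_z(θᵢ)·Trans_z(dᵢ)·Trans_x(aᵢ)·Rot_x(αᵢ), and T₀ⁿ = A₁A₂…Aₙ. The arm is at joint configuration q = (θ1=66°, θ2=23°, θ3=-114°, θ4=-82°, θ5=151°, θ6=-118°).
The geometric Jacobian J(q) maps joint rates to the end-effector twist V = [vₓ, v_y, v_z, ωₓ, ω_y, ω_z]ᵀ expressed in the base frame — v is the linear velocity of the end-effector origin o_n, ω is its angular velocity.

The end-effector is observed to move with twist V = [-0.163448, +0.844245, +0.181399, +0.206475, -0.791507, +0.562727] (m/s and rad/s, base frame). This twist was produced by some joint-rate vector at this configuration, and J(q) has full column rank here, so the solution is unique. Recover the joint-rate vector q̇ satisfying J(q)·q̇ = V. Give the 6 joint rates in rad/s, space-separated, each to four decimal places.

0.9110 -0.3260 -0.2980 -0.7360 0.3870 -0.4550

o_n = [0.9717, 0.1372, 0.4000]
J₁: ẑ×o_n = [-0.1372, 0.9717, 0.0000], ω = ẑ
J2: z=[-0.9135, 0.4067, 0.0000] o=[0.3051, 0.6852, 0.4000] → [-0.0000, -0.0000, 0.2294, -0.9135, 0.4067, 0.0000]
J3: z=[0.1589, 0.3570, 0.9205] o=[0.4361, 0.9795, 0.2632] → [0.8241, 0.4713, -0.3250, 0.1589, 0.3570, 0.9205]
J4: z=[0.7136, 0.6028, -0.3570] o=[0.8932, 0.5014, 0.3697] → [-0.1117, -0.0496, -0.3071, 0.7136, 0.6028, -0.3570]
J5: z=[0.6535, -0.7563, 0.0293] o=[0.9614, 0.5700, 0.6218] → [0.1804, 0.1453, -0.2750, 0.6535, -0.7563, 0.0293]
J6: z=[-0.5018, -0.4040, 0.7648] o=[1.0183, 0.0008, 0.3586] → [-0.1211, -0.0149, -0.0873, -0.5018, -0.4040, 0.7648]
q̇ = J⁺·V = [0.9110, -0.3260, -0.2980, -0.7360, 0.3870, -0.4550]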